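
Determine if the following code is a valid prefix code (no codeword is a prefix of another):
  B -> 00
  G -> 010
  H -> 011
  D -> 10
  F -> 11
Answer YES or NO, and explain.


Checking each pair (does one codeword prefix another?):
  B='00' vs G='010': no prefix
  B='00' vs H='011': no prefix
  B='00' vs D='10': no prefix
  B='00' vs F='11': no prefix
  G='010' vs B='00': no prefix
  G='010' vs H='011': no prefix
  G='010' vs D='10': no prefix
  G='010' vs F='11': no prefix
  H='011' vs B='00': no prefix
  H='011' vs G='010': no prefix
  H='011' vs D='10': no prefix
  H='011' vs F='11': no prefix
  D='10' vs B='00': no prefix
  D='10' vs G='010': no prefix
  D='10' vs H='011': no prefix
  D='10' vs F='11': no prefix
  F='11' vs B='00': no prefix
  F='11' vs G='010': no prefix
  F='11' vs H='011': no prefix
  F='11' vs D='10': no prefix
No violation found over all pairs.

YES -- this is a valid prefix code. No codeword is a prefix of any other codeword.


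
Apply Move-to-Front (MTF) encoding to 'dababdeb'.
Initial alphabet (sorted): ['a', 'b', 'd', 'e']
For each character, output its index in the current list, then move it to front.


MTF encoding:
'd': index 2 in ['a', 'b', 'd', 'e'] -> ['d', 'a', 'b', 'e']
'a': index 1 in ['d', 'a', 'b', 'e'] -> ['a', 'd', 'b', 'e']
'b': index 2 in ['a', 'd', 'b', 'e'] -> ['b', 'a', 'd', 'e']
'a': index 1 in ['b', 'a', 'd', 'e'] -> ['a', 'b', 'd', 'e']
'b': index 1 in ['a', 'b', 'd', 'e'] -> ['b', 'a', 'd', 'e']
'd': index 2 in ['b', 'a', 'd', 'e'] -> ['d', 'b', 'a', 'e']
'e': index 3 in ['d', 'b', 'a', 'e'] -> ['e', 'd', 'b', 'a']
'b': index 2 in ['e', 'd', 'b', 'a'] -> ['b', 'e', 'd', 'a']


Output: [2, 1, 2, 1, 1, 2, 3, 2]


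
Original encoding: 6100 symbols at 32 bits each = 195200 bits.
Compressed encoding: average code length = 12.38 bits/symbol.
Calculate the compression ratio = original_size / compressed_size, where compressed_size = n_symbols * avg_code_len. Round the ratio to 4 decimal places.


original_size = n_symbols * orig_bits = 6100 * 32 = 195200 bits
compressed_size = n_symbols * avg_code_len = 6100 * 12.38 = 75518.0 bits
ratio = original_size / compressed_size = 195200 / 75518.0 = 2.5848

Compression ratio = 2.5848


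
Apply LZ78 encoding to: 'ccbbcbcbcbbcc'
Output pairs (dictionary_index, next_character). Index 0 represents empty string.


LZ78 encoding steps:
Dictionary: {0: ''}
Step 1: w='' (idx 0), next='c' -> output (0, 'c'), add 'c' as idx 1
Step 2: w='c' (idx 1), next='b' -> output (1, 'b'), add 'cb' as idx 2
Step 3: w='' (idx 0), next='b' -> output (0, 'b'), add 'b' as idx 3
Step 4: w='cb' (idx 2), next='c' -> output (2, 'c'), add 'cbc' as idx 4
Step 5: w='b' (idx 3), next='c' -> output (3, 'c'), add 'bc' as idx 5
Step 6: w='b' (idx 3), next='b' -> output (3, 'b'), add 'bb' as idx 6
Step 7: w='c' (idx 1), next='c' -> output (1, 'c'), add 'cc' as idx 7


Encoded: [(0, 'c'), (1, 'b'), (0, 'b'), (2, 'c'), (3, 'c'), (3, 'b'), (1, 'c')]


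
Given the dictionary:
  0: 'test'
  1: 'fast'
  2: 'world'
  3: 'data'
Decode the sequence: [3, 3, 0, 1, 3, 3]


Look up each index in the dictionary:
  3 -> 'data'
  3 -> 'data'
  0 -> 'test'
  1 -> 'fast'
  3 -> 'data'
  3 -> 'data'

Decoded: "data data test fast data data"


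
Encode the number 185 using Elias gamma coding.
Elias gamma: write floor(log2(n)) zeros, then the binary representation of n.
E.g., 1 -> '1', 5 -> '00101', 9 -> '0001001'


num_bits = floor(log2(185)) + 1 = 8
leading_zeros = num_bits - 1 = 7
binary(185) = 10111001

Elias gamma(185) = '0000000' + '10111001' = 000000010111001 (15 bits)


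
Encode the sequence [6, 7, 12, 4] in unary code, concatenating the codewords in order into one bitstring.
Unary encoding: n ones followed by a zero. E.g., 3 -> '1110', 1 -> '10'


Encode each number as n ones followed by a terminating 0:
  6 -> 1111110 (7 bits)
  7 -> 11111110 (8 bits)
  12 -> 1111111111110 (13 bits)
  4 -> 11110 (5 bits)
Total length = 7 + 8 + 13 + 5 = 33 bits.

Unary([6, 7, 12, 4]) = 111111011111110111111111111011110 (33 bits)


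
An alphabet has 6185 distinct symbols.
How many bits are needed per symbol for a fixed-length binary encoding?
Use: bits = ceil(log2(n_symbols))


log2(6185) = 12.5946
Bracket: 2^12 = 4096 < 6185 <= 2^13 = 8192
So ceil(log2(6185)) = 13

bits = ceil(log2(6185)) = ceil(12.5946) = 13 bits


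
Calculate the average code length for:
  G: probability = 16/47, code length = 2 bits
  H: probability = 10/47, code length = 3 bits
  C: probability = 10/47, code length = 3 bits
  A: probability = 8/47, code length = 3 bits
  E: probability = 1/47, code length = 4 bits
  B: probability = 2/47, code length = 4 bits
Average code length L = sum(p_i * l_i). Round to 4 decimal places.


Weighted contributions p_i * l_i:
  G: (16/47) * 2 = 32/47
  H: (10/47) * 3 = 30/47
  C: (10/47) * 3 = 30/47
  A: (8/47) * 3 = 24/47
  E: (1/47) * 4 = 4/47
  B: (2/47) * 4 = 8/47
Sum = (32 + 30 + 30 + 24 + 4 + 8)/47 = 128/47

L = 128/47 = 2.7234 bits/symbol


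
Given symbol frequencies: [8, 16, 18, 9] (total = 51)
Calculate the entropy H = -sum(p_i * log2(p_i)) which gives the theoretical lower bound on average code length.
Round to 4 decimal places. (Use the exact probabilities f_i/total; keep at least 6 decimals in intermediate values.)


Per-symbol terms -p_i * log2(p_i) with p_i = f_i/51:
  p = 8/51 = 0.156863: log2(p) = -2.672425, -p*log2(p) = 0.419204
  p = 16/51 = 0.313725: log2(p) = -1.672425, -p*log2(p) = 0.524682
  p = 18/51 = 0.352941: log2(p) = -1.502500, -p*log2(p) = 0.530294
  p = 9/51 = 0.176471: log2(p) = -2.502500, -p*log2(p) = 0.441618
H = 0.419204 + 0.524682 + 0.530294 + 0.441618 = 1.915798

H = 1.9158 bits/symbol


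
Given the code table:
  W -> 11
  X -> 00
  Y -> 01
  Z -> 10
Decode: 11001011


Decoding:
11 -> W
00 -> X
10 -> Z
11 -> W


Result: WXZW


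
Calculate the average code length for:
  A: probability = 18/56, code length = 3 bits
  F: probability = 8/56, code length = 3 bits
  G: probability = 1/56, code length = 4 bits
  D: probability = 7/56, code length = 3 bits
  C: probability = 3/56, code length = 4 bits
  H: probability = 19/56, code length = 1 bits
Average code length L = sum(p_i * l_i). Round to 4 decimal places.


Weighted contributions p_i * l_i:
  A: (18/56) * 3 = 54/56
  F: (8/56) * 3 = 24/56
  G: (1/56) * 4 = 4/56
  D: (7/56) * 3 = 21/56
  C: (3/56) * 4 = 12/56
  H: (19/56) * 1 = 19/56
Sum = (54 + 24 + 4 + 21 + 12 + 19)/56 = 134/56

L = 134/56 = 2.3929 bits/symbol


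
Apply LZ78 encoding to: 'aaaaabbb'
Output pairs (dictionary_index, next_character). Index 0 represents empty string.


LZ78 encoding steps:
Dictionary: {0: ''}
Step 1: w='' (idx 0), next='a' -> output (0, 'a'), add 'a' as idx 1
Step 2: w='a' (idx 1), next='a' -> output (1, 'a'), add 'aa' as idx 2
Step 3: w='aa' (idx 2), next='b' -> output (2, 'b'), add 'aab' as idx 3
Step 4: w='' (idx 0), next='b' -> output (0, 'b'), add 'b' as idx 4
Step 5: w='b' (idx 4), end of input -> output (4, '')


Encoded: [(0, 'a'), (1, 'a'), (2, 'b'), (0, 'b'), (4, '')]


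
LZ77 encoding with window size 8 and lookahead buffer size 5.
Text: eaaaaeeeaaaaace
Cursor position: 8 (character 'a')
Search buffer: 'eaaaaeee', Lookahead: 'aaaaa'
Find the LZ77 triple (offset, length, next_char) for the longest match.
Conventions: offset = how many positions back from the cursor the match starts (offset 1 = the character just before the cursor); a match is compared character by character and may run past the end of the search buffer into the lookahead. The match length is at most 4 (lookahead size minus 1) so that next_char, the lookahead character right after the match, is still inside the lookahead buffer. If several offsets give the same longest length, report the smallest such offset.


Try each offset into the search buffer:
  offset=1 (pos 7, char 'e'): match length 0
  offset=2 (pos 6, char 'e'): match length 0
  offset=3 (pos 5, char 'e'): match length 0
  offset=4 (pos 4, char 'a'): match length 1
  offset=5 (pos 3, char 'a'): match length 2
  offset=6 (pos 2, char 'a'): match length 3
  offset=7 (pos 1, char 'a'): match length 4
  offset=8 (pos 0, char 'e'): match length 0
Longest match has length 4 at offset 7.
next_char = character at position 8 + 4 = 12 -> 'a'

Best match: offset=7, length=4 (matching 'aaaa' starting at position 1)
LZ77 triple: (7, 4, 'a')


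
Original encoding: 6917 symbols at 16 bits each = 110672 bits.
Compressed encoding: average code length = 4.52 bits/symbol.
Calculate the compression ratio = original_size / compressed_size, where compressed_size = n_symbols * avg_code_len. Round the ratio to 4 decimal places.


original_size = n_symbols * orig_bits = 6917 * 16 = 110672 bits
compressed_size = n_symbols * avg_code_len = 6917 * 4.52 = 31264.84 bits
ratio = original_size / compressed_size = 110672 / 31264.84 = 3.5398

Compression ratio = 3.5398


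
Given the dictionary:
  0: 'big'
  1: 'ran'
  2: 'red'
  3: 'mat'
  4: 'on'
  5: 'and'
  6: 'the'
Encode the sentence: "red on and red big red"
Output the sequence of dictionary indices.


Look up each word in the dictionary:
  'red' -> 2
  'on' -> 4
  'and' -> 5
  'red' -> 2
  'big' -> 0
  'red' -> 2

Encoded: [2, 4, 5, 2, 0, 2]


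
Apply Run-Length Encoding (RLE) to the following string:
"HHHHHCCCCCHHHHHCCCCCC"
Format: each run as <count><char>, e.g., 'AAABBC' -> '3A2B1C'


Scanning runs left to right:
  i=0: run of 'H' x 5 -> '5H'
  i=5: run of 'C' x 5 -> '5C'
  i=10: run of 'H' x 5 -> '5H'
  i=15: run of 'C' x 6 -> '6C'

RLE = 5H5C5H6C


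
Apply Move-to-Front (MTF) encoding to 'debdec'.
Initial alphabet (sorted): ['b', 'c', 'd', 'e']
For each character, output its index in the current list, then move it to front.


MTF encoding:
'd': index 2 in ['b', 'c', 'd', 'e'] -> ['d', 'b', 'c', 'e']
'e': index 3 in ['d', 'b', 'c', 'e'] -> ['e', 'd', 'b', 'c']
'b': index 2 in ['e', 'd', 'b', 'c'] -> ['b', 'e', 'd', 'c']
'd': index 2 in ['b', 'e', 'd', 'c'] -> ['d', 'b', 'e', 'c']
'e': index 2 in ['d', 'b', 'e', 'c'] -> ['e', 'd', 'b', 'c']
'c': index 3 in ['e', 'd', 'b', 'c'] -> ['c', 'e', 'd', 'b']


Output: [2, 3, 2, 2, 2, 3]


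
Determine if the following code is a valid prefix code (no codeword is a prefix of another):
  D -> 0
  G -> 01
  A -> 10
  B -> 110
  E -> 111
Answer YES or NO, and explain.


Checking each pair (does one codeword prefix another?):
  D='0' vs G='01': prefix -- VIOLATION

NO -- this is NOT a valid prefix code. D (0) is a prefix of G (01).


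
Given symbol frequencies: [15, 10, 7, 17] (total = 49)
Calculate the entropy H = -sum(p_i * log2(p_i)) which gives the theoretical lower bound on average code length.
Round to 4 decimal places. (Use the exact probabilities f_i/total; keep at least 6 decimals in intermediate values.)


Per-symbol terms -p_i * log2(p_i) with p_i = f_i/49:
  p = 15/49 = 0.306122: log2(p) = -1.707819, -p*log2(p) = 0.522802
  p = 10/49 = 0.204082: log2(p) = -2.292782, -p*log2(p) = 0.467915
  p = 7/49 = 0.142857: log2(p) = -2.807355, -p*log2(p) = 0.401051
  p = 17/49 = 0.346939: log2(p) = -1.527247, -p*log2(p) = 0.529861
H = 0.522802 + 0.467915 + 0.401051 + 0.529861 = 1.921629

H = 1.9216 bits/symbol


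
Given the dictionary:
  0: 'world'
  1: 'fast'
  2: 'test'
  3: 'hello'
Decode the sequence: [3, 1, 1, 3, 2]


Look up each index in the dictionary:
  3 -> 'hello'
  1 -> 'fast'
  1 -> 'fast'
  3 -> 'hello'
  2 -> 'test'

Decoded: "hello fast fast hello test"


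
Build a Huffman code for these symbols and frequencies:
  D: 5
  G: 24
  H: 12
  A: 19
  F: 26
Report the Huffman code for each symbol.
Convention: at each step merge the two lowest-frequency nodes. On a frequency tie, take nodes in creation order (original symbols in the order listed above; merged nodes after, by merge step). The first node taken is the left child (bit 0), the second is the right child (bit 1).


Huffman tree construction:
Step 1: Merge D(5) + H(12) = 17
Step 2: Merge (D+H)(17) + A(19) = 36
Step 3: Merge G(24) + F(26) = 50
Step 4: Merge ((D+H)+A)(36) + (G+F)(50) = 86
Read each symbol's code off the tree from the root (left child = 0, right child = 1).

Codes:
  D: 000 (length 3)
  G: 10 (length 2)
  H: 001 (length 3)
  A: 01 (length 2)
  F: 11 (length 2)
Average code length: 189/86 = 2.1977 bits/symbol


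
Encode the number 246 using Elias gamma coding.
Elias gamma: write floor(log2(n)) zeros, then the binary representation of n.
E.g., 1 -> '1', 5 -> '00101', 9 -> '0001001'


num_bits = floor(log2(246)) + 1 = 8
leading_zeros = num_bits - 1 = 7
binary(246) = 11110110

Elias gamma(246) = '0000000' + '11110110' = 000000011110110 (15 bits)


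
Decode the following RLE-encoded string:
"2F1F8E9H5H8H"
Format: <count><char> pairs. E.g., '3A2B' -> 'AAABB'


Expanding each <count><char> pair:
  2F -> 'FF'
  1F -> 'F'
  8E -> 'EEEEEEEE'
  9H -> 'HHHHHHHHH'
  5H -> 'HHHHH'
  8H -> 'HHHHHHHH'

Decoded = FFFEEEEEEEEHHHHHHHHHHHHHHHHHHHHHH


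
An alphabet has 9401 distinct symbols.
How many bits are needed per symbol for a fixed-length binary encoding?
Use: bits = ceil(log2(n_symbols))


log2(9401) = 13.1986
Bracket: 2^13 = 8192 < 9401 <= 2^14 = 16384
So ceil(log2(9401)) = 14

bits = ceil(log2(9401)) = ceil(13.1986) = 14 bits


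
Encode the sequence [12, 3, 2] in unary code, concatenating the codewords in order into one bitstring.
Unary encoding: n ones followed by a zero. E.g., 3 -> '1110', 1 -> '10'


Encode each number as n ones followed by a terminating 0:
  12 -> 1111111111110 (13 bits)
  3 -> 1110 (4 bits)
  2 -> 110 (3 bits)
Total length = 13 + 4 + 3 = 20 bits.

Unary([12, 3, 2]) = 11111111111101110110 (20 bits)


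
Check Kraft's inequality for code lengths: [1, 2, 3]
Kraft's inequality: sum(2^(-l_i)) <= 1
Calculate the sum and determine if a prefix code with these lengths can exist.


Sum = 2^(-1) + 2^(-2) + 2^(-3)
    = 0.5 + 0.25 + 0.125
    = 7/8 = 0.875
Since 0.875 <= 1, Kraft's inequality IS satisfied.
A prefix code with these lengths CAN exist.

Kraft sum = 0.875. Satisfied.


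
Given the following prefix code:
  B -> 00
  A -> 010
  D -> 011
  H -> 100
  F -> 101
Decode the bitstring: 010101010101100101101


Decoding step by step:
Bits 010 -> A
Bits 101 -> F
Bits 010 -> A
Bits 101 -> F
Bits 100 -> H
Bits 101 -> F
Bits 101 -> F


Decoded message: AFAFHFF


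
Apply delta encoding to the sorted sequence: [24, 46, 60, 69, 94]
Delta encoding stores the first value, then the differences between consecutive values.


First value: 24
Deltas:
  46 - 24 = 22
  60 - 46 = 14
  69 - 60 = 9
  94 - 69 = 25


Delta encoded: [24, 22, 14, 9, 25]


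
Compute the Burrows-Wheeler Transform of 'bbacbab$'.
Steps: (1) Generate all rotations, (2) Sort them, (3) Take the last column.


Rotations (sorted):
  0: $bbacbab -> last char: b
  1: ab$bbacb -> last char: b
  2: acbab$bb -> last char: b
  3: b$bbacba -> last char: a
  4: bab$bbac -> last char: c
  5: bacbab$b -> last char: b
  6: bbacbab$ -> last char: $
  7: cbab$bba -> last char: a


BWT = bbbacb$a


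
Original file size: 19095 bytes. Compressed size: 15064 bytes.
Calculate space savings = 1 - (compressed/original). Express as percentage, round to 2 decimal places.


ratio = compressed/original = 15064/19095 = 0.788898
savings = 1 - ratio = 1 - 0.788898 = 0.211102
as a percentage: 0.211102 * 100 = 21.11%

Space savings = 1 - 15064/19095 = 21.11%


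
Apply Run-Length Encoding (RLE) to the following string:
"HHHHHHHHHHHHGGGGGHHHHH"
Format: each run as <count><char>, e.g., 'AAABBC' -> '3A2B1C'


Scanning runs left to right:
  i=0: run of 'H' x 12 -> '12H'
  i=12: run of 'G' x 5 -> '5G'
  i=17: run of 'H' x 5 -> '5H'

RLE = 12H5G5H


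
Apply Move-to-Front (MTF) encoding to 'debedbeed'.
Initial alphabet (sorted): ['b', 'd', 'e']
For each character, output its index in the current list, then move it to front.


MTF encoding:
'd': index 1 in ['b', 'd', 'e'] -> ['d', 'b', 'e']
'e': index 2 in ['d', 'b', 'e'] -> ['e', 'd', 'b']
'b': index 2 in ['e', 'd', 'b'] -> ['b', 'e', 'd']
'e': index 1 in ['b', 'e', 'd'] -> ['e', 'b', 'd']
'd': index 2 in ['e', 'b', 'd'] -> ['d', 'e', 'b']
'b': index 2 in ['d', 'e', 'b'] -> ['b', 'd', 'e']
'e': index 2 in ['b', 'd', 'e'] -> ['e', 'b', 'd']
'e': index 0 in ['e', 'b', 'd'] -> ['e', 'b', 'd']
'd': index 2 in ['e', 'b', 'd'] -> ['d', 'e', 'b']


Output: [1, 2, 2, 1, 2, 2, 2, 0, 2]


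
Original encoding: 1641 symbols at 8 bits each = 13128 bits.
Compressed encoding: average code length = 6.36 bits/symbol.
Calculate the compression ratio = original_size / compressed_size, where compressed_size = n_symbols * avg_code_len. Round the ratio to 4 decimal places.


original_size = n_symbols * orig_bits = 1641 * 8 = 13128 bits
compressed_size = n_symbols * avg_code_len = 1641 * 6.36 = 10436.76 bits
ratio = original_size / compressed_size = 13128 / 10436.76 = 1.2579

Compression ratio = 1.2579


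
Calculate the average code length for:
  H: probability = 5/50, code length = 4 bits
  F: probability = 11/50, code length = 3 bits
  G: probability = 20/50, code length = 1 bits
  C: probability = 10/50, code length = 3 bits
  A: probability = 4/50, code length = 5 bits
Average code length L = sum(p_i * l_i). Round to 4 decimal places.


Weighted contributions p_i * l_i:
  H: (5/50) * 4 = 20/50
  F: (11/50) * 3 = 33/50
  G: (20/50) * 1 = 20/50
  C: (10/50) * 3 = 30/50
  A: (4/50) * 5 = 20/50
Sum = (20 + 33 + 20 + 30 + 20)/50 = 123/50

L = 123/50 = 2.4600 bits/symbol


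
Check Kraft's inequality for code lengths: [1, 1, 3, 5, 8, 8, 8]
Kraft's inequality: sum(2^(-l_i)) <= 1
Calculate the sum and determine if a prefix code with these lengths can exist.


Sum = 2^(-1) + 2^(-1) + 2^(-3) + 2^(-5) + 2^(-8) + 2^(-8) + 2^(-8)
    = 0.5 + 0.5 + 0.125 + 0.03125 + 0.00390625 + 0.00390625 + 0.00390625
    = 299/256 = 1.16796875
Since 1.16796875 > 1, Kraft's inequality is NOT satisfied.
A prefix code with these lengths CANNOT exist.

Kraft sum = 1.16796875. Not satisfied.


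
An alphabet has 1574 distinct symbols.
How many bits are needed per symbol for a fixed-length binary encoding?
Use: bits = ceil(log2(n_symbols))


log2(1574) = 10.6202
Bracket: 2^10 = 1024 < 1574 <= 2^11 = 2048
So ceil(log2(1574)) = 11

bits = ceil(log2(1574)) = ceil(10.6202) = 11 bits


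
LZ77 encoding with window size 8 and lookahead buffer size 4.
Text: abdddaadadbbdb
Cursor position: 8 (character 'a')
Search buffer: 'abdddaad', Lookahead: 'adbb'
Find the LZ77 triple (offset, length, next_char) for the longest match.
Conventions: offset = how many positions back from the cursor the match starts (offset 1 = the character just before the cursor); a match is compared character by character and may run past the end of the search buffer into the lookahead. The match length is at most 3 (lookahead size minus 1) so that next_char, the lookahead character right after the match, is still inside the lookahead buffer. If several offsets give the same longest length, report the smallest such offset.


Try each offset into the search buffer:
  offset=1 (pos 7, char 'd'): match length 0
  offset=2 (pos 6, char 'a'): match length 2
  offset=3 (pos 5, char 'a'): match length 1
  offset=4 (pos 4, char 'd'): match length 0
  offset=5 (pos 3, char 'd'): match length 0
  offset=6 (pos 2, char 'd'): match length 0
  offset=7 (pos 1, char 'b'): match length 0
  offset=8 (pos 0, char 'a'): match length 1
Longest match has length 2 at offset 2.
next_char = character at position 8 + 2 = 10 -> 'b'

Best match: offset=2, length=2 (matching 'ad' starting at position 6)
LZ77 triple: (2, 2, 'b')


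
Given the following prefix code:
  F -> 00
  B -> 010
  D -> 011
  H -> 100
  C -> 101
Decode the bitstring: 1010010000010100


Decoding step by step:
Bits 101 -> C
Bits 00 -> F
Bits 100 -> H
Bits 00 -> F
Bits 010 -> B
Bits 100 -> H


Decoded message: CFHFBH


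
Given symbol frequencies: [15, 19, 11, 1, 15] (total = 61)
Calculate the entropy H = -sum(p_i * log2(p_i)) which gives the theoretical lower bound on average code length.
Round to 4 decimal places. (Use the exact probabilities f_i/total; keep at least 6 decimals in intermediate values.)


Per-symbol terms -p_i * log2(p_i) with p_i = f_i/61:
  p = 15/61 = 0.245902: log2(p) = -2.023847, -p*log2(p) = 0.497667
  p = 19/61 = 0.311475: log2(p) = -1.682810, -p*log2(p) = 0.524154
  p = 11/61 = 0.180328: log2(p) = -2.471306, -p*log2(p) = 0.445645
  p = 1/61 = 0.016393: log2(p) = -5.930737, -p*log2(p) = 0.097225
  p = 15/61 = 0.245902: log2(p) = -2.023847, -p*log2(p) = 0.497667
H = 0.497667 + 0.524154 + 0.445645 + 0.097225 + 0.497667 = 2.062358

H = 2.0624 bits/symbol


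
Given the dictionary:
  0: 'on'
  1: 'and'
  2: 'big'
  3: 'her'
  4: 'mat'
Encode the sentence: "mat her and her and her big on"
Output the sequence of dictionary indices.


Look up each word in the dictionary:
  'mat' -> 4
  'her' -> 3
  'and' -> 1
  'her' -> 3
  'and' -> 1
  'her' -> 3
  'big' -> 2
  'on' -> 0

Encoded: [4, 3, 1, 3, 1, 3, 2, 0]


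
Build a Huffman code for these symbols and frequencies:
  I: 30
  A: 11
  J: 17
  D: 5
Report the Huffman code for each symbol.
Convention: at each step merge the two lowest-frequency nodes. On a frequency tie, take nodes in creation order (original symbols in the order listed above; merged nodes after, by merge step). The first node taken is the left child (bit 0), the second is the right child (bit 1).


Huffman tree construction:
Step 1: Merge D(5) + A(11) = 16
Step 2: Merge (D+A)(16) + J(17) = 33
Step 3: Merge I(30) + ((D+A)+J)(33) = 63
Read each symbol's code off the tree from the root (left child = 0, right child = 1).

Codes:
  I: 0 (length 1)
  A: 101 (length 3)
  J: 11 (length 2)
  D: 100 (length 3)
Average code length: 112/63 = 1.7778 bits/symbol


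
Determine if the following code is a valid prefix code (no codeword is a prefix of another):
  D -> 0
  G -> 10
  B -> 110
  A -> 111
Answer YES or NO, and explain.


Checking each pair (does one codeword prefix another?):
  D='0' vs G='10': no prefix
  D='0' vs B='110': no prefix
  D='0' vs A='111': no prefix
  G='10' vs D='0': no prefix
  G='10' vs B='110': no prefix
  G='10' vs A='111': no prefix
  B='110' vs D='0': no prefix
  B='110' vs G='10': no prefix
  B='110' vs A='111': no prefix
  A='111' vs D='0': no prefix
  A='111' vs G='10': no prefix
  A='111' vs B='110': no prefix
No violation found over all pairs.

YES -- this is a valid prefix code. No codeword is a prefix of any other codeword.


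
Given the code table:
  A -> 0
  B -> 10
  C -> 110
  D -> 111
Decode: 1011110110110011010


Decoding:
10 -> B
111 -> D
10 -> B
110 -> C
110 -> C
0 -> A
110 -> C
10 -> B


Result: BDBCCACB


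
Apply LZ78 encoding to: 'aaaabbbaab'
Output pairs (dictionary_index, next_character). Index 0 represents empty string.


LZ78 encoding steps:
Dictionary: {0: ''}
Step 1: w='' (idx 0), next='a' -> output (0, 'a'), add 'a' as idx 1
Step 2: w='a' (idx 1), next='a' -> output (1, 'a'), add 'aa' as idx 2
Step 3: w='a' (idx 1), next='b' -> output (1, 'b'), add 'ab' as idx 3
Step 4: w='' (idx 0), next='b' -> output (0, 'b'), add 'b' as idx 4
Step 5: w='b' (idx 4), next='a' -> output (4, 'a'), add 'ba' as idx 5
Step 6: w='ab' (idx 3), end of input -> output (3, '')


Encoded: [(0, 'a'), (1, 'a'), (1, 'b'), (0, 'b'), (4, 'a'), (3, '')]


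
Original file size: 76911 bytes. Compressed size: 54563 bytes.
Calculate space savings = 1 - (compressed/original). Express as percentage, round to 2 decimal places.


ratio = compressed/original = 54563/76911 = 0.70943
savings = 1 - ratio = 1 - 0.70943 = 0.29057
as a percentage: 0.29057 * 100 = 29.06%

Space savings = 1 - 54563/76911 = 29.06%


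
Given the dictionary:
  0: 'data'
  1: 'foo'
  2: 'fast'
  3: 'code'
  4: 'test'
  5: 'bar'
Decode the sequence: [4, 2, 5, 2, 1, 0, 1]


Look up each index in the dictionary:
  4 -> 'test'
  2 -> 'fast'
  5 -> 'bar'
  2 -> 'fast'
  1 -> 'foo'
  0 -> 'data'
  1 -> 'foo'

Decoded: "test fast bar fast foo data foo"


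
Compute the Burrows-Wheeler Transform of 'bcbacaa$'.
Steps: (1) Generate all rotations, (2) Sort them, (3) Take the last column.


Rotations (sorted):
  0: $bcbacaa -> last char: a
  1: a$bcbaca -> last char: a
  2: aa$bcbac -> last char: c
  3: acaa$bcb -> last char: b
  4: bacaa$bc -> last char: c
  5: bcbacaa$ -> last char: $
  6: caa$bcba -> last char: a
  7: cbacaa$b -> last char: b


BWT = aacbc$ab


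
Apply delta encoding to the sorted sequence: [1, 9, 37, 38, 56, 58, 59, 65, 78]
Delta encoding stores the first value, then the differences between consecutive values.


First value: 1
Deltas:
  9 - 1 = 8
  37 - 9 = 28
  38 - 37 = 1
  56 - 38 = 18
  58 - 56 = 2
  59 - 58 = 1
  65 - 59 = 6
  78 - 65 = 13


Delta encoded: [1, 8, 28, 1, 18, 2, 1, 6, 13]


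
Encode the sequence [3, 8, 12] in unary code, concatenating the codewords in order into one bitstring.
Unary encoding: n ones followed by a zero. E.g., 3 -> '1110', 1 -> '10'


Encode each number as n ones followed by a terminating 0:
  3 -> 1110 (4 bits)
  8 -> 111111110 (9 bits)
  12 -> 1111111111110 (13 bits)
Total length = 4 + 9 + 13 = 26 bits.

Unary([3, 8, 12]) = 11101111111101111111111110 (26 bits)


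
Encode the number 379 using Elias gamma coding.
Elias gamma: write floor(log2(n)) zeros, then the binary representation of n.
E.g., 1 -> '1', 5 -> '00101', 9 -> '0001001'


num_bits = floor(log2(379)) + 1 = 9
leading_zeros = num_bits - 1 = 8
binary(379) = 101111011

Elias gamma(379) = '00000000' + '101111011' = 00000000101111011 (17 bits)


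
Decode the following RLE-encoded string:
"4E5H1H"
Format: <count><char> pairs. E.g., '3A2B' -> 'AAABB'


Expanding each <count><char> pair:
  4E -> 'EEEE'
  5H -> 'HHHHH'
  1H -> 'H'

Decoded = EEEEHHHHHH


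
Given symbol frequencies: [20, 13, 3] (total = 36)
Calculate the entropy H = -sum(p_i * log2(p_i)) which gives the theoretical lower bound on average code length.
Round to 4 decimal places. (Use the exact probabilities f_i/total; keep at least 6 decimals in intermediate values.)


Per-symbol terms -p_i * log2(p_i) with p_i = f_i/36:
  p = 20/36 = 0.555556: log2(p) = -0.847997, -p*log2(p) = 0.471109
  p = 13/36 = 0.361111: log2(p) = -1.469485, -p*log2(p) = 0.530647
  p = 3/36 = 0.083333: log2(p) = -3.584963, -p*log2(p) = 0.298747
H = 0.471109 + 0.530647 + 0.298747 = 1.300503

H = 1.3005 bits/symbol


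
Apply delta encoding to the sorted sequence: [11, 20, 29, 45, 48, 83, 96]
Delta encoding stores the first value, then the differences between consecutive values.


First value: 11
Deltas:
  20 - 11 = 9
  29 - 20 = 9
  45 - 29 = 16
  48 - 45 = 3
  83 - 48 = 35
  96 - 83 = 13


Delta encoded: [11, 9, 9, 16, 3, 35, 13]


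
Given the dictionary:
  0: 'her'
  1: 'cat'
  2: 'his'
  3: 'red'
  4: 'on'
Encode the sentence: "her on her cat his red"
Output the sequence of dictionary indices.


Look up each word in the dictionary:
  'her' -> 0
  'on' -> 4
  'her' -> 0
  'cat' -> 1
  'his' -> 2
  'red' -> 3

Encoded: [0, 4, 0, 1, 2, 3]


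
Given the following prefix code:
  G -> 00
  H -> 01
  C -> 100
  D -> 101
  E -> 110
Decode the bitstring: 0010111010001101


Decoding step by step:
Bits 00 -> G
Bits 101 -> D
Bits 110 -> E
Bits 100 -> C
Bits 01 -> H
Bits 101 -> D


Decoded message: GDECHD


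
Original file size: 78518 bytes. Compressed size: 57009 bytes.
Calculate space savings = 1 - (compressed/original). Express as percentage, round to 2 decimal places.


ratio = compressed/original = 57009/78518 = 0.726063
savings = 1 - ratio = 1 - 0.726063 = 0.273937
as a percentage: 0.273937 * 100 = 27.39%

Space savings = 1 - 57009/78518 = 27.39%


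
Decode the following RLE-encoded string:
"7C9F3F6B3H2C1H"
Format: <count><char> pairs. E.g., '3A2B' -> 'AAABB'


Expanding each <count><char> pair:
  7C -> 'CCCCCCC'
  9F -> 'FFFFFFFFF'
  3F -> 'FFF'
  6B -> 'BBBBBB'
  3H -> 'HHH'
  2C -> 'CC'
  1H -> 'H'

Decoded = CCCCCCCFFFFFFFFFFFFBBBBBBHHHCCH


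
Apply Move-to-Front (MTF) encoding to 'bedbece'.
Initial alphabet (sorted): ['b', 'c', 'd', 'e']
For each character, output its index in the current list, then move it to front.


MTF encoding:
'b': index 0 in ['b', 'c', 'd', 'e'] -> ['b', 'c', 'd', 'e']
'e': index 3 in ['b', 'c', 'd', 'e'] -> ['e', 'b', 'c', 'd']
'd': index 3 in ['e', 'b', 'c', 'd'] -> ['d', 'e', 'b', 'c']
'b': index 2 in ['d', 'e', 'b', 'c'] -> ['b', 'd', 'e', 'c']
'e': index 2 in ['b', 'd', 'e', 'c'] -> ['e', 'b', 'd', 'c']
'c': index 3 in ['e', 'b', 'd', 'c'] -> ['c', 'e', 'b', 'd']
'e': index 1 in ['c', 'e', 'b', 'd'] -> ['e', 'c', 'b', 'd']


Output: [0, 3, 3, 2, 2, 3, 1]


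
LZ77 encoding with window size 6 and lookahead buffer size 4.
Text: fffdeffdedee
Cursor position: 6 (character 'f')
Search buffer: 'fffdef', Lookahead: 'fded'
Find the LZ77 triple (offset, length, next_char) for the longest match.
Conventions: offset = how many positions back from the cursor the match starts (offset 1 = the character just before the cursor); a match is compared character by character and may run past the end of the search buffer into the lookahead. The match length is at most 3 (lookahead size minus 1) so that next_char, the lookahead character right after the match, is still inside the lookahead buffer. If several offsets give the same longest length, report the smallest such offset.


Try each offset into the search buffer:
  offset=1 (pos 5, char 'f'): match length 1
  offset=2 (pos 4, char 'e'): match length 0
  offset=3 (pos 3, char 'd'): match length 0
  offset=4 (pos 2, char 'f'): match length 3
  offset=5 (pos 1, char 'f'): match length 1
  offset=6 (pos 0, char 'f'): match length 1
Longest match has length 3 at offset 4.
next_char = character at position 6 + 3 = 9 -> 'd'

Best match: offset=4, length=3 (matching 'fde' starting at position 2)
LZ77 triple: (4, 3, 'd')


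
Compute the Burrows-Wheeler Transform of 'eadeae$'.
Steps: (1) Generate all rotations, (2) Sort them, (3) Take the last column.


Rotations (sorted):
  0: $eadeae -> last char: e
  1: adeae$e -> last char: e
  2: ae$eade -> last char: e
  3: deae$ea -> last char: a
  4: e$eadea -> last char: a
  5: eadeae$ -> last char: $
  6: eae$ead -> last char: d


BWT = eeeaa$d


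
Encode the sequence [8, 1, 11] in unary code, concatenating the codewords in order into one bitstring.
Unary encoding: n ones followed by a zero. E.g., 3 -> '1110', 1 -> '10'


Encode each number as n ones followed by a terminating 0:
  8 -> 111111110 (9 bits)
  1 -> 10 (2 bits)
  11 -> 111111111110 (12 bits)
Total length = 9 + 2 + 12 = 23 bits.

Unary([8, 1, 11]) = 11111111010111111111110 (23 bits)


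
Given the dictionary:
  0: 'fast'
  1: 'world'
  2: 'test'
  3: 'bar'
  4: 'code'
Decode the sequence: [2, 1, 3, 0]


Look up each index in the dictionary:
  2 -> 'test'
  1 -> 'world'
  3 -> 'bar'
  0 -> 'fast'

Decoded: "test world bar fast"


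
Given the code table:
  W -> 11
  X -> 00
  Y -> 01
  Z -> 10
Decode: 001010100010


Decoding:
00 -> X
10 -> Z
10 -> Z
10 -> Z
00 -> X
10 -> Z


Result: XZZZXZ


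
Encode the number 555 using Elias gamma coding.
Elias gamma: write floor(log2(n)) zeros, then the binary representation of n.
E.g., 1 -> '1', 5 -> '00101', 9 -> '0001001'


num_bits = floor(log2(555)) + 1 = 10
leading_zeros = num_bits - 1 = 9
binary(555) = 1000101011

Elias gamma(555) = '000000000' + '1000101011' = 0000000001000101011 (19 bits)


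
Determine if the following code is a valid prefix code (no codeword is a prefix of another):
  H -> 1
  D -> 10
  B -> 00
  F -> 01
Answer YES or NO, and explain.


Checking each pair (does one codeword prefix another?):
  H='1' vs D='10': prefix -- VIOLATION

NO -- this is NOT a valid prefix code. H (1) is a prefix of D (10).


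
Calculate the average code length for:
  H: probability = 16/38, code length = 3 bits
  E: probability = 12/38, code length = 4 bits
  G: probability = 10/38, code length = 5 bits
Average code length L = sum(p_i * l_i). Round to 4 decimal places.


Weighted contributions p_i * l_i:
  H: (16/38) * 3 = 48/38
  E: (12/38) * 4 = 48/38
  G: (10/38) * 5 = 50/38
Sum = (48 + 48 + 50)/38 = 146/38

L = 146/38 = 3.8421 bits/symbol


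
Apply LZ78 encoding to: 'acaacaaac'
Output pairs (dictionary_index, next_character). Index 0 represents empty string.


LZ78 encoding steps:
Dictionary: {0: ''}
Step 1: w='' (idx 0), next='a' -> output (0, 'a'), add 'a' as idx 1
Step 2: w='' (idx 0), next='c' -> output (0, 'c'), add 'c' as idx 2
Step 3: w='a' (idx 1), next='a' -> output (1, 'a'), add 'aa' as idx 3
Step 4: w='c' (idx 2), next='a' -> output (2, 'a'), add 'ca' as idx 4
Step 5: w='aa' (idx 3), next='c' -> output (3, 'c'), add 'aac' as idx 5


Encoded: [(0, 'a'), (0, 'c'), (1, 'a'), (2, 'a'), (3, 'c')]


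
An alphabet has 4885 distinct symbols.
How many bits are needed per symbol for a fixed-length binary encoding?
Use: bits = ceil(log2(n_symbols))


log2(4885) = 12.2541
Bracket: 2^12 = 4096 < 4885 <= 2^13 = 8192
So ceil(log2(4885)) = 13

bits = ceil(log2(4885)) = ceil(12.2541) = 13 bits


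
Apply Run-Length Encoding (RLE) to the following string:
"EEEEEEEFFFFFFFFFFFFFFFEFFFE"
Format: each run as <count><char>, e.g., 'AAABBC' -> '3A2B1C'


Scanning runs left to right:
  i=0: run of 'E' x 7 -> '7E'
  i=7: run of 'F' x 15 -> '15F'
  i=22: run of 'E' x 1 -> '1E'
  i=23: run of 'F' x 3 -> '3F'
  i=26: run of 'E' x 1 -> '1E'

RLE = 7E15F1E3F1E


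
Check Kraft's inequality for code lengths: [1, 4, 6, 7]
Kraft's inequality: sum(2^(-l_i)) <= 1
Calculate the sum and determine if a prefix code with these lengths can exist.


Sum = 2^(-1) + 2^(-4) + 2^(-6) + 2^(-7)
    = 0.5 + 0.0625 + 0.015625 + 0.0078125
    = 75/128 = 0.5859375
Since 0.5859375 <= 1, Kraft's inequality IS satisfied.
A prefix code with these lengths CAN exist.

Kraft sum = 0.5859375. Satisfied.


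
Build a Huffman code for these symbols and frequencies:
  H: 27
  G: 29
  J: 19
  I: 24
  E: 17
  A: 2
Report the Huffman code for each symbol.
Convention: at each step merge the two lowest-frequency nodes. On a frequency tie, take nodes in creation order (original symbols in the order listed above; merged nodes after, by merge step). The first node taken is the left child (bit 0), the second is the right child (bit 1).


Huffman tree construction:
Step 1: Merge A(2) + E(17) = 19
Step 2: Merge J(19) + (A+E)(19) = 38
Step 3: Merge I(24) + H(27) = 51
Step 4: Merge G(29) + (J+(A+E))(38) = 67
Step 5: Merge (I+H)(51) + (G+(J+(A+E)))(67) = 118
Read each symbol's code off the tree from the root (left child = 0, right child = 1).

Codes:
  H: 01 (length 2)
  G: 10 (length 2)
  J: 110 (length 3)
  I: 00 (length 2)
  E: 1111 (length 4)
  A: 1110 (length 4)
Average code length: 293/118 = 2.4831 bits/symbol


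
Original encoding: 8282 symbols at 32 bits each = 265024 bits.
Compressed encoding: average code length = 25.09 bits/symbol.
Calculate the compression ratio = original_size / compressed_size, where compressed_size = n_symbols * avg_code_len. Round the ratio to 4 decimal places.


original_size = n_symbols * orig_bits = 8282 * 32 = 265024 bits
compressed_size = n_symbols * avg_code_len = 8282 * 25.09 = 207795.38 bits
ratio = original_size / compressed_size = 265024 / 207795.38 = 1.2754

Compression ratio = 1.2754


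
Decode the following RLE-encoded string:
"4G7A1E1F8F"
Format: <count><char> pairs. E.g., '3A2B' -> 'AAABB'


Expanding each <count><char> pair:
  4G -> 'GGGG'
  7A -> 'AAAAAAA'
  1E -> 'E'
  1F -> 'F'
  8F -> 'FFFFFFFF'

Decoded = GGGGAAAAAAAEFFFFFFFFF


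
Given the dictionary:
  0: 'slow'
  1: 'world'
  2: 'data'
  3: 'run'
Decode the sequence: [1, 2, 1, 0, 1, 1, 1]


Look up each index in the dictionary:
  1 -> 'world'
  2 -> 'data'
  1 -> 'world'
  0 -> 'slow'
  1 -> 'world'
  1 -> 'world'
  1 -> 'world'

Decoded: "world data world slow world world world"


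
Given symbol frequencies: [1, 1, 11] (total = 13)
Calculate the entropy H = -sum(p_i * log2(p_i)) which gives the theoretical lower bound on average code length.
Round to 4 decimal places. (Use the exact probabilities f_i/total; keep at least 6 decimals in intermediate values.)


Per-symbol terms -p_i * log2(p_i) with p_i = f_i/13:
  p = 1/13 = 0.076923: log2(p) = -3.700440, -p*log2(p) = 0.284649
  p = 1/13 = 0.076923: log2(p) = -3.700440, -p*log2(p) = 0.284649
  p = 11/13 = 0.846154: log2(p) = -0.241008, -p*log2(p) = 0.203930
H = 0.284649 + 0.284649 + 0.203930 = 0.773228

H = 0.7732 bits/symbol


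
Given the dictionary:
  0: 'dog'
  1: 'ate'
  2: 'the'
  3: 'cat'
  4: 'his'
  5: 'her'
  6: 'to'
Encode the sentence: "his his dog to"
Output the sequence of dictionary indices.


Look up each word in the dictionary:
  'his' -> 4
  'his' -> 4
  'dog' -> 0
  'to' -> 6

Encoded: [4, 4, 0, 6]


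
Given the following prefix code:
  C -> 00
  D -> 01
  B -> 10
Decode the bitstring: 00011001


Decoding step by step:
Bits 00 -> C
Bits 01 -> D
Bits 10 -> B
Bits 01 -> D


Decoded message: CDBD


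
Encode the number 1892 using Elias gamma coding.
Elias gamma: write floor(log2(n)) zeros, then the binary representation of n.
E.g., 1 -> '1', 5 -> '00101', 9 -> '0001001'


num_bits = floor(log2(1892)) + 1 = 11
leading_zeros = num_bits - 1 = 10
binary(1892) = 11101100100

Elias gamma(1892) = '0000000000' + '11101100100' = 000000000011101100100 (21 bits)


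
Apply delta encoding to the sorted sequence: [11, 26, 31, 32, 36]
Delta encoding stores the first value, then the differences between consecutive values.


First value: 11
Deltas:
  26 - 11 = 15
  31 - 26 = 5
  32 - 31 = 1
  36 - 32 = 4


Delta encoded: [11, 15, 5, 1, 4]


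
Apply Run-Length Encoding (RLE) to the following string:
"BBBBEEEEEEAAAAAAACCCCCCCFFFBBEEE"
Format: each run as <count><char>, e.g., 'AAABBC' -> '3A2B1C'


Scanning runs left to right:
  i=0: run of 'B' x 4 -> '4B'
  i=4: run of 'E' x 6 -> '6E'
  i=10: run of 'A' x 7 -> '7A'
  i=17: run of 'C' x 7 -> '7C'
  i=24: run of 'F' x 3 -> '3F'
  i=27: run of 'B' x 2 -> '2B'
  i=29: run of 'E' x 3 -> '3E'

RLE = 4B6E7A7C3F2B3E


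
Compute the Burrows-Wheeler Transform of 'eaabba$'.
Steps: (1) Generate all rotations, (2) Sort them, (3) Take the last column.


Rotations (sorted):
  0: $eaabba -> last char: a
  1: a$eaabb -> last char: b
  2: aabba$e -> last char: e
  3: abba$ea -> last char: a
  4: ba$eaab -> last char: b
  5: bba$eaa -> last char: a
  6: eaabba$ -> last char: $


BWT = abeaba$


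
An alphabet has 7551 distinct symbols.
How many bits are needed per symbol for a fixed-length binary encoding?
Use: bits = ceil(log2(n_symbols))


log2(7551) = 12.8825
Bracket: 2^12 = 4096 < 7551 <= 2^13 = 8192
So ceil(log2(7551)) = 13

bits = ceil(log2(7551)) = ceil(12.8825) = 13 bits


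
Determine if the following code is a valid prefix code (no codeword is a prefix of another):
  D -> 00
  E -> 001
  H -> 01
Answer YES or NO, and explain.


Checking each pair (does one codeword prefix another?):
  D='00' vs E='001': prefix -- VIOLATION

NO -- this is NOT a valid prefix code. D (00) is a prefix of E (001).


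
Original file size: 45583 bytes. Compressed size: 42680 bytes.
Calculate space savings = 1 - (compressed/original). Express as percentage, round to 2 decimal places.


ratio = compressed/original = 42680/45583 = 0.936314
savings = 1 - ratio = 1 - 0.936314 = 0.063686
as a percentage: 0.063686 * 100 = 6.37%

Space savings = 1 - 42680/45583 = 6.37%


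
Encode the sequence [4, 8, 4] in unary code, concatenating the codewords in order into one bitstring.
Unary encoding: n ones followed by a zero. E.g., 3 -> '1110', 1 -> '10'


Encode each number as n ones followed by a terminating 0:
  4 -> 11110 (5 bits)
  8 -> 111111110 (9 bits)
  4 -> 11110 (5 bits)
Total length = 5 + 9 + 5 = 19 bits.

Unary([4, 8, 4]) = 1111011111111011110 (19 bits)


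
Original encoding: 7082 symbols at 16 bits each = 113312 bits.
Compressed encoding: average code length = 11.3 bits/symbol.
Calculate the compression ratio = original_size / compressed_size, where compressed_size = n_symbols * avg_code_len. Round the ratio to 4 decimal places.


original_size = n_symbols * orig_bits = 7082 * 16 = 113312 bits
compressed_size = n_symbols * avg_code_len = 7082 * 11.3 = 80026.6 bits
ratio = original_size / compressed_size = 113312 / 80026.6 = 1.4159

Compression ratio = 1.4159
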